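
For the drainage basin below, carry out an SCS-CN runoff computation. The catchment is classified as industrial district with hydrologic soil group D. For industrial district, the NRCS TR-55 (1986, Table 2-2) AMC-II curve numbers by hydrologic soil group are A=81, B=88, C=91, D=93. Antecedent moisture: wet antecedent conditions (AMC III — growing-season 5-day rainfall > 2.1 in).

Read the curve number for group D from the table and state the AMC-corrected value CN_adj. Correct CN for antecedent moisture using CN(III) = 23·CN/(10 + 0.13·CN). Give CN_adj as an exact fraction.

CN_adj = 213900/2209 ≈ 96.831

NRCS table: industrial district, soil group D → CN(II) = 93
CN(III) from CN(II)=93: (23·93)/(10 + 0.13·93) = 213900/2209 ≈ 96.831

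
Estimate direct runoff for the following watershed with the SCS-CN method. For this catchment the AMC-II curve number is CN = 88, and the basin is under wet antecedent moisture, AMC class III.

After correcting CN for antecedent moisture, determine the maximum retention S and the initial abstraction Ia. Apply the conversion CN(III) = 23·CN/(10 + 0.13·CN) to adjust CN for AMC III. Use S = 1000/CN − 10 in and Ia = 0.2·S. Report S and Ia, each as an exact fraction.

S = 150/253 in ≈ 0.593 in; Ia = 30/253 in ≈ 0.119 in

Wet (AMC III): CN(III) = 23·88/(10 + 0.13·88) = 2024/(536/25) = 6325/67 ≈ 94.403
S = 1000/(6325/67) − 10 = 150/253 in ≈ 0.593 in
Initial abstraction Ia = S/5 = (150/253)/5 = 30/253 ≈ 0.119 in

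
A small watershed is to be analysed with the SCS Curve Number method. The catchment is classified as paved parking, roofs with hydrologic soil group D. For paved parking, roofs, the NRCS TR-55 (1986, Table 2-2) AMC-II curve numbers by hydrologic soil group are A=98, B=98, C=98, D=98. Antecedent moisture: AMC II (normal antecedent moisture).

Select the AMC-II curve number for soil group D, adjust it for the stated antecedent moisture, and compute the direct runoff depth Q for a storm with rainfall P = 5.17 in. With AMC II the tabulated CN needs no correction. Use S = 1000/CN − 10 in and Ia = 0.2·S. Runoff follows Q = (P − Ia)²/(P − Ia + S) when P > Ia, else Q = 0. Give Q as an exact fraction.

Q = 631667689/128051700 in ≈ 4.933 in

NRCS table: paved parking, roofs, soil group D → CN(II) = 98
CN(II) = 98; AMC II needs no correction.
Retention S: 1000/CN − 10 with CN=98.000 → S = 10/49 ≈ 0.204 in
Ia = 0.2S: 0.2·0.204 = 0.041 in (exactly 2/49)
Since P=5.170 > Ia=0.041: effective rainfall P−Ia = 25133/4900 in
Q: (25133/4900)² ÷ (26133/4900) = 631667689/128051700 in (≈ 4.933 in)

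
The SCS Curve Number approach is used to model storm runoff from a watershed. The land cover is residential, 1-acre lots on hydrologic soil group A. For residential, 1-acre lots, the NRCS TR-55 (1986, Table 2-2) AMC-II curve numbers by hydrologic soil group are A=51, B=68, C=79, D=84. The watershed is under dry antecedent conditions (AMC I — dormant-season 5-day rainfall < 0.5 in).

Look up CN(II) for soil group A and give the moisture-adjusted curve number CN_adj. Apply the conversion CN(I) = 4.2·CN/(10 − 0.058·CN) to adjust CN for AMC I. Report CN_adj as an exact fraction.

NRCS table: residential, 1-acre lots, soil group A → CN(II) = 51
Adjust CN=51 to AMC I: 4.2·51/(10 − 0.058·51) → (1071/5) ÷ (3521/500) = 15300/503 ≈ 30.417

CN_adj = 15300/503 ≈ 30.417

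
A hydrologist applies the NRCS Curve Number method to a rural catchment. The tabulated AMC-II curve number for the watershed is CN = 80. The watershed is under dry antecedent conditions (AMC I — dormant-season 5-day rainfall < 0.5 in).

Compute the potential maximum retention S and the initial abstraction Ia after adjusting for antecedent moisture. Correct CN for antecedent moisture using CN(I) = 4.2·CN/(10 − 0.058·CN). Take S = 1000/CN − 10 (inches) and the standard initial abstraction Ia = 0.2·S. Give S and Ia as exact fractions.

S = 125/21 in ≈ 5.952 in; Ia = 25/21 in ≈ 1.190 in

CN(I) from CN(II)=80: (4.2·80)/(10 − 0.058·80) = 4200/67 ≈ 62.687
S = 1000/(4200/67) − 10 = 125/21 in ≈ 5.952 in
Initial abstraction Ia = S/5 = (125/21)/5 = 25/21 ≈ 1.190 in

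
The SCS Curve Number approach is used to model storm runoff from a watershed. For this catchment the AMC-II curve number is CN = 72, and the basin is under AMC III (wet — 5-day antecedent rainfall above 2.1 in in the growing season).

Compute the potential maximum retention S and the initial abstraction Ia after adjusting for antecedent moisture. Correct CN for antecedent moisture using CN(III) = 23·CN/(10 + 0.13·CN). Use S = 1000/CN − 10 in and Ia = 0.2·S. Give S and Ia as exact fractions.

Adjust CN=72 to AMC III: 23·72/(10 + 0.13·72) → 1656 ÷ (484/25) = 10350/121 ≈ 85.537
Retention S: 1000/CN − 10 with CN=85.537 → S = 350/207 ≈ 1.691 in
Initial abstraction Ia = S/5 = (350/207)/5 = 70/207 ≈ 0.338 in

S = 350/207 in ≈ 1.691 in; Ia = 70/207 in ≈ 0.338 in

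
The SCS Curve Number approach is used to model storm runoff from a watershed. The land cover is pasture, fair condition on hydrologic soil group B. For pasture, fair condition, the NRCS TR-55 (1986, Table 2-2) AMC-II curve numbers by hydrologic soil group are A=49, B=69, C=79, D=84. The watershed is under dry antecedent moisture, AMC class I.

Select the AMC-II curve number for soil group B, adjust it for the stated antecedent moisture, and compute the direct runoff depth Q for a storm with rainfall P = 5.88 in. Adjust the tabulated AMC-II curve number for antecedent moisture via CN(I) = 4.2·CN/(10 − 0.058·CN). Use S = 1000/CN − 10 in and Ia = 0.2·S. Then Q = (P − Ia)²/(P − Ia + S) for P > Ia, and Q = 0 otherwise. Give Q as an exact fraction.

NRCS table: pasture, fair condition, soil group B → CN(II) = 69
Dry (AMC I): CN(I) = 4.2·69/(10 − 0.058·69) = (1449/5)/(2999/500) = 144900/2999 ≈ 48.316
S = 1000/(144900/2999) − 10 = 15500/1449 in ≈ 10.697 in
Ia = 0.2S: 0.2·10.697 = 2.139 in (exactly 3100/1449)
P − Ia = 5.880 − 2.139 = 135503/36225 ≈ 3.741 in (> 0, runoff occurs)
Q: (135503/36225)² ÷ (523003/36225) = 18361063009/18945783675 in (≈ 0.969 in)

Q = 18361063009/18945783675 in ≈ 0.969 in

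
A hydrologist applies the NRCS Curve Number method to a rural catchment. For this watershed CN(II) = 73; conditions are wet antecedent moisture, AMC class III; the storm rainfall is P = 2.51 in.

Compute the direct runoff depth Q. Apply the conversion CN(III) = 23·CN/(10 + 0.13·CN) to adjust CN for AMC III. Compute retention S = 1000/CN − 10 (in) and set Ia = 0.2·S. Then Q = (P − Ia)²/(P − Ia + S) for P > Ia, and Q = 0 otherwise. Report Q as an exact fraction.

CN(III) from CN(II)=73: (23·73)/(10 + 0.13·73) = 167900/1949 ≈ 86.147
Retention S: 1000/CN − 10 with CN=86.147 → S = 2700/1679 ≈ 1.608 in
Ia = 0.2·(2700/1679) = 540/1679 in ≈ 0.322 in
Since P=2.510 > Ia=0.322: effective rainfall P−Ia = 367429/167900 in
Q: (367429/167900)² ÷ (637429/167900) = 135004070041/107024329100 in (≈ 1.261 in)

Q = 135004070041/107024329100 in ≈ 1.261 in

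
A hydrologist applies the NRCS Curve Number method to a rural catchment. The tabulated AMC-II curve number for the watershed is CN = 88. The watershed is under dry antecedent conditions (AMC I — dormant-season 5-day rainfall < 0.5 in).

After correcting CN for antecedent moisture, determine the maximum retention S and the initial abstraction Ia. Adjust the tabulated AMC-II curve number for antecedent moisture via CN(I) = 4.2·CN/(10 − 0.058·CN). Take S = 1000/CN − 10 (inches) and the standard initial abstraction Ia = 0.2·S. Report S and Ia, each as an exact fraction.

Dry (AMC I): CN(I) = 4.2·88/(10 − 0.058·88) = (1848/5)/(612/125) = 3850/51 ≈ 75.490
Retention S: 1000/CN − 10 with CN=75.490 → S = 250/77 ≈ 3.247 in
Initial abstraction Ia = S/5 = (250/77)/5 = 50/77 ≈ 0.649 in

S = 250/77 in ≈ 3.247 in; Ia = 50/77 in ≈ 0.649 in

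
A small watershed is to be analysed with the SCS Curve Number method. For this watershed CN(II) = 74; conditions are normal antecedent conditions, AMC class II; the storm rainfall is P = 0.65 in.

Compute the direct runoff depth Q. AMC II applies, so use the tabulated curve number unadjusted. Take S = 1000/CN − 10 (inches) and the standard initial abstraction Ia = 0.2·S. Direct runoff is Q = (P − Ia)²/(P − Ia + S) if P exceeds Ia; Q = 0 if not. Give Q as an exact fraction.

Q = 0 in ≈ 0.000 in

CN(II) = 74; AMC II needs no correction.
Retention S: 1000/CN − 10 with CN=74.000 → S = 130/37 ≈ 3.514 in
Initial abstraction Ia = S/5 = (130/37)/5 = 26/37 ≈ 0.703 in
P = 0.650 ≤ Ia = 0.703 in: entire storm abstracted, Q = 0.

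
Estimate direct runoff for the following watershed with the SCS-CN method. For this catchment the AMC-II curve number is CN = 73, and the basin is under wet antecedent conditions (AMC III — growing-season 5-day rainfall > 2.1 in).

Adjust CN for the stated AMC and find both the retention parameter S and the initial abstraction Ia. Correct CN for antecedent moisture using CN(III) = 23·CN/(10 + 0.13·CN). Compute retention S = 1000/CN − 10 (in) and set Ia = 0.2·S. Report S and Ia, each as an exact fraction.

S = 2700/1679 in ≈ 1.608 in; Ia = 540/1679 in ≈ 0.322 in

CN(III) from CN(II)=73: (23·73)/(10 + 0.13·73) = 167900/1949 ≈ 86.147
Retention S: 1000/CN − 10 with CN=86.147 → S = 2700/1679 ≈ 1.608 in
Ia = 0.2·(2700/1679) = 540/1679 in ≈ 0.322 in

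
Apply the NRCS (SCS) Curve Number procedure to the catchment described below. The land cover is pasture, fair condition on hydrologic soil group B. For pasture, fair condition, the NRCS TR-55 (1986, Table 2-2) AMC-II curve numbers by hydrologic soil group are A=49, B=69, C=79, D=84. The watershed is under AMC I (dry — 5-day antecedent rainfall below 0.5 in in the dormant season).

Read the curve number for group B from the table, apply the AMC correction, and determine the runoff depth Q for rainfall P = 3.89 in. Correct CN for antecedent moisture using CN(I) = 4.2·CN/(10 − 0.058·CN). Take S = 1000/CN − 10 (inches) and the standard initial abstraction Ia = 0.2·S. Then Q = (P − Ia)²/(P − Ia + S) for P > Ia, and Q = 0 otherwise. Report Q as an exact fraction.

Q = 64343902921/261350478900 in ≈ 0.246 in

NRCS table: pasture, fair condition, soil group B → CN(II) = 69
Adjust CN=69 to AMC I: 4.2·69/(10 − 0.058·69) → (1449/5) ÷ (2999/500) = 144900/2999 ≈ 48.316
S = 1000/(144900/2999) − 10 = 15500/1449 in ≈ 10.697 in
Ia = 0.2S: 0.2·10.697 = 2.139 in (exactly 3100/1449)
P − Ia = 3.890 − 2.139 = 253661/144900 ≈ 1.751 in (> 0, runoff occurs)
Runoff Q = (P−Ia)²/(P−Ia+S) = (1.751)²/(1.751+10.697) = 64343902921/261350478900 ≈ 0.246 in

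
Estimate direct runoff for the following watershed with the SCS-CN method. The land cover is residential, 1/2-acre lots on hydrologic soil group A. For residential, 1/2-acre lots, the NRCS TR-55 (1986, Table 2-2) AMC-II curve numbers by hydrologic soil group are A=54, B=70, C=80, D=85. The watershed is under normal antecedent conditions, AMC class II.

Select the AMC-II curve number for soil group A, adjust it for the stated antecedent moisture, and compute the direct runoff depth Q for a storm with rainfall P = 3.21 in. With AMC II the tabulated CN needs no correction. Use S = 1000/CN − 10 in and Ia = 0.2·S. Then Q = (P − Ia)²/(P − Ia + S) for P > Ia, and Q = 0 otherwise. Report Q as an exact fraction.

NRCS table: residential, 1/2-acre lots, soil group A → CN(II) = 54
AMC II — tabulated CN = 54 applies directly.
S = 1000/54 − 10 = 230/27 in ≈ 8.519 in
Ia = 0.2·(230/27) = 46/27 in ≈ 1.704 in
Excess rainfall: 3.210 − 1.704 = 1.506 in; P > Ia so Q > 0
Q = (4067/2700)²/((4067/2700) + 230/27) = (16540489/7290000)/(27067/2700) = 16540489/73080900 in ≈ 0.226 in

Q = 16540489/73080900 in ≈ 0.226 in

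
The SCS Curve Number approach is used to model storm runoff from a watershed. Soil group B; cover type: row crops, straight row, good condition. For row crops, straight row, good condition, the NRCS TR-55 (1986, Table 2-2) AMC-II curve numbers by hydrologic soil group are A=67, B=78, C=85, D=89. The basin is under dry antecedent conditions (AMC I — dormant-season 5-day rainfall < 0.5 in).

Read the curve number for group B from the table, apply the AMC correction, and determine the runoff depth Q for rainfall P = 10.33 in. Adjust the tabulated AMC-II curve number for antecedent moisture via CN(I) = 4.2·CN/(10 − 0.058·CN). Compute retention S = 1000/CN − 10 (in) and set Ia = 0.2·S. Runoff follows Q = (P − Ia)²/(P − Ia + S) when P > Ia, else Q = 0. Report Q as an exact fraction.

Q = 541735744729/105325611300 in ≈ 5.143 in

NRCS table: row crops, straight row, good condition, soil group B → CN(II) = 78
Adjust CN=78 to AMC I: 4.2·78/(10 − 0.058·78) → (1638/5) ÷ (1369/250) = 81900/1369 ≈ 59.825
S = 1000/(81900/1369) − 10 = 5500/819 in ≈ 6.716 in
Ia = 0.2S: 0.2·6.716 = 1.343 in (exactly 1100/819)
P − Ia = 10.330 − 1.343 = 736027/81900 ≈ 8.987 in (> 0, runoff occurs)
Runoff Q = (P−Ia)²/(P−Ia+S) = (8.987)²/(8.987+6.716) = 541735744729/105325611300 ≈ 5.143 in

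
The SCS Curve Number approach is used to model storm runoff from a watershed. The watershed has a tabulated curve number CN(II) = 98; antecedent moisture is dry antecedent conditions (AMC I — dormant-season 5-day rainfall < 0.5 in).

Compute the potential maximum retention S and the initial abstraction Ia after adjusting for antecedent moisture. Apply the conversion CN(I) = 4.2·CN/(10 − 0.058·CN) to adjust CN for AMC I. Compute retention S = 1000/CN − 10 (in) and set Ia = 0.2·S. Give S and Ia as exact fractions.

CN(I) from CN(II)=98: (4.2·98)/(10 − 0.058·98) = 102900/1079 ≈ 95.366
Retention S: 1000/CN − 10 with CN=95.366 → S = 500/1029 ≈ 0.486 in
Initial abstraction Ia = S/5 = (500/1029)/5 = 100/1029 ≈ 0.097 in

S = 500/1029 in ≈ 0.486 in; Ia = 100/1029 in ≈ 0.097 in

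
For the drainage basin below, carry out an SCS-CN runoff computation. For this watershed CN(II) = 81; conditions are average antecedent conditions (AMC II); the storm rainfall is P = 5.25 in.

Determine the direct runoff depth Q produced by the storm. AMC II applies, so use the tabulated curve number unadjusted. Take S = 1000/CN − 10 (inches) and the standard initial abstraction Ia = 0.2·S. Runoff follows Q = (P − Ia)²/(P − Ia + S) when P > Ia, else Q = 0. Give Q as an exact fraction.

Q = 2399401/748116 in ≈ 3.207 in

CN(II) = 81; AMC II needs no correction.
Max retention: S = 1000/81 − 10 = 190/81 in (≈ 2.346 in)
Ia = 0.2S: 0.2·2.346 = 0.469 in (exactly 38/81)
P − Ia = 5.250 − 0.469 = 1549/324 ≈ 4.781 in (> 0, runoff occurs)
Q: (1549/324)² ÷ (2309/324) = 2399401/748116 in (≈ 3.207 in)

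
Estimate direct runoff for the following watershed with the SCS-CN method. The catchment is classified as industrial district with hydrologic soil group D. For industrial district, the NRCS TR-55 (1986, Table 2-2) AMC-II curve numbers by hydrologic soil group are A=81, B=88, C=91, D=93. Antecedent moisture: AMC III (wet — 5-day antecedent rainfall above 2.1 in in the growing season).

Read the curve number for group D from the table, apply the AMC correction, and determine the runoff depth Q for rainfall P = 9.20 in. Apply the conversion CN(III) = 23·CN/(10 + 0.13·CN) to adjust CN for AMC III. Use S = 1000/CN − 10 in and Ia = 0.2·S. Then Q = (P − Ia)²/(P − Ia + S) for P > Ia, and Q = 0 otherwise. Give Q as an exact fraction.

NRCS table: industrial district, soil group D → CN(II) = 93
Wet (AMC III): CN(III) = 23·93/(10 + 0.13·93) = 2139/(2209/100) = 213900/2209 ≈ 96.831
S = 1000/(213900/2209) − 10 = 700/2139 in ≈ 0.327 in
Ia = 0.2S: 0.2·0.327 = 0.065 in (exactly 140/2139)
Since P=9.200 > Ia=0.065: effective rainfall P−Ia = 97694/10695 in
Runoff Q = (P−Ia)²/(P−Ia+S) = (9.135)²/(9.135+0.327) = 4772058818/541134915 ≈ 8.819 in

Q = 4772058818/541134915 in ≈ 8.819 in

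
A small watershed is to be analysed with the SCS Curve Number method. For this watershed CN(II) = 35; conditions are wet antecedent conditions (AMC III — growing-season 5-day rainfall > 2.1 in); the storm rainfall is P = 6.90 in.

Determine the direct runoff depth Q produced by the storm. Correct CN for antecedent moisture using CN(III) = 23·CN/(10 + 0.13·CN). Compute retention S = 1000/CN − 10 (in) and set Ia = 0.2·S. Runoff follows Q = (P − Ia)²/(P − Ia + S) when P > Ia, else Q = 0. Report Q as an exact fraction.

Wet (AMC III): CN(III) = 23·35/(10 + 0.13·35) = 805/(291/20) = 16100/291 ≈ 55.326
Max retention: S = 1000/(16100/291) − 10 = 1300/161 in (≈ 8.075 in)
Ia = 0.2S: 0.2·8.075 = 1.615 in (exactly 260/161)
P − Ia = 6.900 − 1.615 = 8509/1610 ≈ 5.285 in (> 0, runoff occurs)
Q: (8509/1610)² ÷ (21509/1610) = 72403081/34629490 in (≈ 2.091 in)

Q = 72403081/34629490 in ≈ 2.091 in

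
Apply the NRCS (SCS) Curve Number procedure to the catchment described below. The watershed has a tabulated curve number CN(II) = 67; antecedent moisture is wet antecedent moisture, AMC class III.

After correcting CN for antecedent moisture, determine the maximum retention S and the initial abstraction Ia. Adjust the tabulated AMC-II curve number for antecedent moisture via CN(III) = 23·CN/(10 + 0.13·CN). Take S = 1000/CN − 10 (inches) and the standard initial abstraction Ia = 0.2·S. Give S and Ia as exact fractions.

S = 3300/1541 in ≈ 2.141 in; Ia = 660/1541 in ≈ 0.428 in

Adjust CN=67 to AMC III: 23·67/(10 + 0.13·67) → 1541 ÷ (1871/100) = 154100/1871 ≈ 82.362
S = 1000/(154100/1871) − 10 = 3300/1541 in ≈ 2.141 in
Initial abstraction Ia = S/5 = (3300/1541)/5 = 660/1541 ≈ 0.428 in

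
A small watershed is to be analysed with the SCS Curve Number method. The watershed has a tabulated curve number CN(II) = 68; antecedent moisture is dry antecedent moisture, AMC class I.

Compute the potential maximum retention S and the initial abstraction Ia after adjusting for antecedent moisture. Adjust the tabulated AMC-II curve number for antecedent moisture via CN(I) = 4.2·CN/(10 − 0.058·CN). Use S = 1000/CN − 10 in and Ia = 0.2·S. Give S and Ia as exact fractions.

S = 4000/357 in ≈ 11.204 in; Ia = 800/357 in ≈ 2.241 in

Adjust CN=68 to AMC I: 4.2·68/(10 − 0.058·68) → (1428/5) ÷ (757/125) = 35700/757 ≈ 47.160
Max retention: S = 1000/(35700/757) − 10 = 4000/357 in (≈ 11.204 in)
Initial abstraction Ia = S/5 = (4000/357)/5 = 800/357 ≈ 2.241 in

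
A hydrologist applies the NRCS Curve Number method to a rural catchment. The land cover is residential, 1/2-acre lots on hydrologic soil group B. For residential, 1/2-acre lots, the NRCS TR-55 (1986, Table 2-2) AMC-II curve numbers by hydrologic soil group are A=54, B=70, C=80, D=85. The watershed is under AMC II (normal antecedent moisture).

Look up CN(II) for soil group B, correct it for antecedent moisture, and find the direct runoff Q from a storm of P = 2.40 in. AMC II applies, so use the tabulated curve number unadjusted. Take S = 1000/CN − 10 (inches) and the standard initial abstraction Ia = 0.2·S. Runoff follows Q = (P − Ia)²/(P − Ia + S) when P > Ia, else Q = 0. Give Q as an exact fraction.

NRCS table: residential, 1/2-acre lots, soil group B → CN(II) = 70
AMC II — tabulated CN = 70 applies directly.
Max retention: S = 1000/70 − 10 = 30/7 in (≈ 4.286 in)
Ia = 0.2·(30/7) = 6/7 in ≈ 0.857 in
P − Ia = 2.400 − 0.857 = 54/35 ≈ 1.543 in (> 0, runoff occurs)
Q: (54/35)² ÷ (204/35) = 243/595 in (≈ 0.408 in)

Q = 243/595 in ≈ 0.408 in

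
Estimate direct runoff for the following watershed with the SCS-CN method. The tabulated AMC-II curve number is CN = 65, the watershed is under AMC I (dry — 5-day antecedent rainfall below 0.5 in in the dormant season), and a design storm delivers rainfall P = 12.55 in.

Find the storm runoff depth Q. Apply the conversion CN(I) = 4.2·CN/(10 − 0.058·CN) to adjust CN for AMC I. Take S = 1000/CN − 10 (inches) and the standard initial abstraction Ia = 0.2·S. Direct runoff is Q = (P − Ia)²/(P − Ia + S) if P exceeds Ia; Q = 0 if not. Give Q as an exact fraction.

Dry (AMC I): CN(I) = 4.2·65/(10 − 0.058·65) = 273/(623/100) = 3900/89 ≈ 43.820
S = 1000/(3900/89) − 10 = 500/39 in ≈ 12.821 in
Ia = 0.2S: 0.2·12.821 = 2.564 in (exactly 100/39)
P − Ia = 12.550 − 2.564 = 7789/780 ≈ 9.986 in (> 0, runoff occurs)
Q: (7789/780)² ÷ (17789/780) = 60668521/13875420 in (≈ 4.372 in)

Q = 60668521/13875420 in ≈ 4.372 in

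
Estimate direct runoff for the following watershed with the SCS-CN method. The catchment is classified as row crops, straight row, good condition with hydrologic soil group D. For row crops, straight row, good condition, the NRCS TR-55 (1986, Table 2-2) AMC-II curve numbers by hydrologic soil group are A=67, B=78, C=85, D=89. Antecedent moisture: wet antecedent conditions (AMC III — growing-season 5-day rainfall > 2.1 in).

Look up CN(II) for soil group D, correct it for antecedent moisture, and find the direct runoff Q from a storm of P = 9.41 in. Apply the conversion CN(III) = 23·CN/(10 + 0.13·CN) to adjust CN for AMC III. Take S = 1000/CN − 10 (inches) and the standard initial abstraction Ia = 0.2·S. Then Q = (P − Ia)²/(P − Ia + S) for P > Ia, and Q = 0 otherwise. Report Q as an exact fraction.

Q = 3626080467529/412312266900 in ≈ 8.795 in

NRCS table: row crops, straight row, good condition, soil group D → CN(II) = 89
CN(III) from CN(II)=89: (23·89)/(10 + 0.13·89) = 204700/2157 ≈ 94.900
Max retention: S = 1000/(204700/2157) − 10 = 1100/2047 in (≈ 0.537 in)
Ia = 0.2·(1100/2047) = 220/2047 in ≈ 0.107 in
P − Ia = 9.410 − 0.107 = 1904227/204700 ≈ 9.303 in (> 0, runoff occurs)
Q = (1904227/204700)²/((1904227/204700) + 1100/2047) = (3626080467529/41902090000)/(2014227/204700) = 3626080467529/412312266900 in ≈ 8.795 in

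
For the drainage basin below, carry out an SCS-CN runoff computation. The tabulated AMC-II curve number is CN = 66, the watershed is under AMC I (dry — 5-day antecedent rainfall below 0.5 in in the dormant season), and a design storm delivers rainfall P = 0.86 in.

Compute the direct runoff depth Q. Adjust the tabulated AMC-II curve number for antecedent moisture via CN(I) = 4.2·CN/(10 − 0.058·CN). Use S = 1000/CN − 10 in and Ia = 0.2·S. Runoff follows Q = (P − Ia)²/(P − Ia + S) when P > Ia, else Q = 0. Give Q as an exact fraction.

CN(I) from CN(II)=66: (4.2·66)/(10 − 0.058·66) = 69300/1543 ≈ 44.913
S = 1000/(69300/1543) − 10 = 8500/693 in ≈ 12.266 in
Ia = 0.2·(8500/693) = 1700/693 in ≈ 2.453 in
P = 0.860 ≤ Ia = 2.453 in: entire storm abstracted, Q = 0.

Q = 0 in ≈ 0.000 in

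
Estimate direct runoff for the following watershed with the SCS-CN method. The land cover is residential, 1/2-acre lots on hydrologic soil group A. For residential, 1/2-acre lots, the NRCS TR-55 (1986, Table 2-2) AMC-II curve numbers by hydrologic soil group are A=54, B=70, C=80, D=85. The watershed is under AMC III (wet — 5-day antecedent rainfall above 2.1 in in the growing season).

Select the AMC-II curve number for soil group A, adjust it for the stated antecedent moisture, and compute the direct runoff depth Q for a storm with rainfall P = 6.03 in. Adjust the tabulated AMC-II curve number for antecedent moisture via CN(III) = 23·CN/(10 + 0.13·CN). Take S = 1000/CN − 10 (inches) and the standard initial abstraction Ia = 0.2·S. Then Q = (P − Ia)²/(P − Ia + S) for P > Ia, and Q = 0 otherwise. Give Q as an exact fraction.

Q = 203946961/65558700 in ≈ 3.111 in

NRCS table: residential, 1/2-acre lots, soil group A → CN(II) = 54
CN(III) from CN(II)=54: (23·54)/(10 + 0.13·54) = 2700/37 ≈ 72.973
S = 1000/(2700/37) − 10 = 100/27 in ≈ 3.704 in
Ia = 0.2·(100/27) = 20/27 in ≈ 0.741 in
Excess rainfall: 6.030 − 0.741 = 5.289 in; P > Ia so Q > 0
Q = (14281/2700)²/((14281/2700) + 100/27) = (203946961/7290000)/(24281/2700) = 203946961/65558700 in ≈ 3.111 in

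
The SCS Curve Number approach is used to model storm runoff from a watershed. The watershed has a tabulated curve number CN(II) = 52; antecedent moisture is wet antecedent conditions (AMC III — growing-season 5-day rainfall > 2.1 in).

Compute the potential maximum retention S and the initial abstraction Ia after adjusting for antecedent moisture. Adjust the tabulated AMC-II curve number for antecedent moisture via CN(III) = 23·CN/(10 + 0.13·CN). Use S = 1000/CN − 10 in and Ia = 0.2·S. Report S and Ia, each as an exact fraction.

S = 1200/299 in ≈ 4.013 in; Ia = 240/299 in ≈ 0.803 in

CN(III) from CN(II)=52: (23·52)/(10 + 0.13·52) = 29900/419 ≈ 71.360
Retention S: 1000/CN − 10 with CN=71.360 → S = 1200/299 ≈ 4.013 in
Ia = 0.2·(1200/299) = 240/299 in ≈ 0.803 in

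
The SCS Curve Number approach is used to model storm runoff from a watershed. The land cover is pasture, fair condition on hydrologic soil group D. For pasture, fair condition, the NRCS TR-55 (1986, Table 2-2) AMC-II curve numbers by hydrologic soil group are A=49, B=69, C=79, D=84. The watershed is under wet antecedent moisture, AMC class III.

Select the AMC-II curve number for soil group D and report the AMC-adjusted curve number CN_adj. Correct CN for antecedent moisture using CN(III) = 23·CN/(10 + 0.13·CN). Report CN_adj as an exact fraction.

NRCS table: pasture, fair condition, soil group D → CN(II) = 84
Wet (AMC III): CN(III) = 23·84/(10 + 0.13·84) = 1932/(523/25) = 48300/523 ≈ 92.352

CN_adj = 48300/523 ≈ 92.352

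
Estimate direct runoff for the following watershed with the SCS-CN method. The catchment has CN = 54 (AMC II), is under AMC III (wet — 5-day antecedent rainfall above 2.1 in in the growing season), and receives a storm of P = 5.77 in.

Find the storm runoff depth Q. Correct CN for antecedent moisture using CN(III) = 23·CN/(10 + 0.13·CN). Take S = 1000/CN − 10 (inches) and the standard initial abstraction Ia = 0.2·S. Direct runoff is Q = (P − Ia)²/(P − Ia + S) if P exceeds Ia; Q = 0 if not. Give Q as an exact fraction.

CN(III) from CN(II)=54: (23·54)/(10 + 0.13·54) = 2700/37 ≈ 72.973
S = 1000/(2700/37) − 10 = 100/27 in ≈ 3.704 in
Ia = 0.2·(100/27) = 20/27 in ≈ 0.741 in
Excess rainfall: 5.770 − 0.741 = 5.029 in; P > Ia so Q > 0
Runoff Q = (P−Ia)²/(P−Ia+S) = (5.029)²/(5.029+3.704) = 184389241/63663300 ≈ 2.896 in

Q = 184389241/63663300 in ≈ 2.896 in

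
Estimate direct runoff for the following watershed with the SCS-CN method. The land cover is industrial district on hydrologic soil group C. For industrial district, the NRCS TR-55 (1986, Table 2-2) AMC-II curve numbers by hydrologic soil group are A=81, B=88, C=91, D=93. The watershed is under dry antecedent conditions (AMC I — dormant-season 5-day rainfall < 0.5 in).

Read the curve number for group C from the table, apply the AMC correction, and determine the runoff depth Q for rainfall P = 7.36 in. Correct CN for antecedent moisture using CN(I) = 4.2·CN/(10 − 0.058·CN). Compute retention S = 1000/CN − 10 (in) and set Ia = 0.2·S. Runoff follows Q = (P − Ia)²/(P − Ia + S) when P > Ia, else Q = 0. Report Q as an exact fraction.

NRCS table: industrial district, soil group C → CN(II) = 91
CN(I) from CN(II)=91: (4.2·91)/(10 − 0.058·91) = 63700/787 ≈ 80.940
S = 1000/(63700/787) − 10 = 1500/637 in ≈ 2.355 in
Initial abstraction Ia = S/5 = (1500/637)/5 = 300/637 ≈ 0.471 in
P − Ia = 7.360 − 0.471 = 109708/15925 ≈ 6.889 in (> 0, runoff occurs)
Q: (109708/15925)² ÷ (147208/15925) = 1504480658/293035925 in (≈ 5.134 in)

Q = 1504480658/293035925 in ≈ 5.134 in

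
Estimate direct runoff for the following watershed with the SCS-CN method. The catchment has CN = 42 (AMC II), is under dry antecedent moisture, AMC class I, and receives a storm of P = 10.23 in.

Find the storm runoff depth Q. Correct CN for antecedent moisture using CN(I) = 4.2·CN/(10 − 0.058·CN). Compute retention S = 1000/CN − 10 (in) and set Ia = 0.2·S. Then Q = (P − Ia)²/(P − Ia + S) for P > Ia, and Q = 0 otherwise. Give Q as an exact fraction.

Q = 25967066449/71051406300 in ≈ 0.365 in

Adjust CN=42 to AMC I: 4.2·42/(10 − 0.058·42) → (882/5) ÷ (1891/250) = 44100/1891 ≈ 23.321
Retention S: 1000/CN − 10 with CN=23.321 → S = 14500/441 ≈ 32.880 in
Ia = 0.2S: 0.2·32.880 = 6.576 in (exactly 2900/441)
P − Ia = 10.230 − 6.576 = 161143/44100 ≈ 3.654 in (> 0, runoff occurs)
Q = (161143/44100)²/((161143/44100) + 14500/441) = (25967066449/1944810000)/(1611143/44100) = 25967066449/71051406300 in ≈ 0.365 in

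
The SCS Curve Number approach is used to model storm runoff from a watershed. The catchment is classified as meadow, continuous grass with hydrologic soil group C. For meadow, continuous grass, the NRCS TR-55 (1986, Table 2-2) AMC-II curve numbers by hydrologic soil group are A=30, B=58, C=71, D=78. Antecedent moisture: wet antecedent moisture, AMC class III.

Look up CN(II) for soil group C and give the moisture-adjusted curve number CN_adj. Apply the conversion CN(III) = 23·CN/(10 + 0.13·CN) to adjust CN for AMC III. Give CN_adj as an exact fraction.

CN_adj = 163300/1923 ≈ 84.919

NRCS table: meadow, continuous grass, soil group C → CN(II) = 71
Wet (AMC III): CN(III) = 23·71/(10 + 0.13·71) = 1633/(1923/100) = 163300/1923 ≈ 84.919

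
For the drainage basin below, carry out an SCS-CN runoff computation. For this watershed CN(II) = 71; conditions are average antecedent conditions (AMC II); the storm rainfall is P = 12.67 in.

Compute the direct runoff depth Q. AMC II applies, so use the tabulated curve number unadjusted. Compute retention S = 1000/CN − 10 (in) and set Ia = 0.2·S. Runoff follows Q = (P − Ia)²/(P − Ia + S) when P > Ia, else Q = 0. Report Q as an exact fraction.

Q = 7082400649/803414700 in ≈ 8.815 in

CN(II) = 71; AMC II needs no correction.
Retention S: 1000/CN − 10 with CN=71.000 → S = 290/71 ≈ 4.085 in
Ia = 0.2S: 0.2·4.085 = 0.817 in (exactly 58/71)
Excess rainfall: 12.670 − 0.817 = 11.853 in; P > Ia so Q > 0
Q = (84157/7100)²/((84157/7100) + 290/71) = (7082400649/50410000)/(113157/7100) = 7082400649/803414700 in ≈ 8.815 in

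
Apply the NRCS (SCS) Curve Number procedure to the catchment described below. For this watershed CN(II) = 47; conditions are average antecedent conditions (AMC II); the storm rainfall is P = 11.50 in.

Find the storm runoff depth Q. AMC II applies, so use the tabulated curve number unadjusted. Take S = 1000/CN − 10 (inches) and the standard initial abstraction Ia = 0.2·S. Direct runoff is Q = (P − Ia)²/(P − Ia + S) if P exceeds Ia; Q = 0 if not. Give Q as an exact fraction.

AMC II — tabulated CN = 47 applies directly.
S = 1000/47 − 10 = 530/47 in ≈ 11.277 in
Initial abstraction Ia = S/5 = (530/47)/5 = 106/47 ≈ 2.255 in
P − Ia = 11.500 − 2.255 = 869/94 ≈ 9.245 in (> 0, runoff occurs)
Runoff Q = (P−Ia)²/(P−Ia+S) = (9.245)²/(9.245+11.277) = 755161/181326 ≈ 4.165 in

Q = 755161/181326 in ≈ 4.165 in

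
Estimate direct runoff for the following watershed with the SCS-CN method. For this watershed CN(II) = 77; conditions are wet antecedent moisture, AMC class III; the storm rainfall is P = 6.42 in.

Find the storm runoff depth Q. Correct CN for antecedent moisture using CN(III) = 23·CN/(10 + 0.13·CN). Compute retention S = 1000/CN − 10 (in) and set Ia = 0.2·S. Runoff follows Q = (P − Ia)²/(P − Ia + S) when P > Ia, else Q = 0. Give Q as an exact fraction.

CN(III) from CN(II)=77: (23·77)/(10 + 0.13·77) = 7700/87 ≈ 88.506
Max retention: S = 1000/(7700/87) − 10 = 100/77 in (≈ 1.299 in)
Ia = 0.2·(100/77) = 20/77 in ≈ 0.260 in
Excess rainfall: 6.420 − 0.260 = 6.160 in; P > Ia so Q > 0
Q: (23717/3850)² ÷ (28717/3850) = 562496089/110560450 in (≈ 5.088 in)

Q = 562496089/110560450 in ≈ 5.088 in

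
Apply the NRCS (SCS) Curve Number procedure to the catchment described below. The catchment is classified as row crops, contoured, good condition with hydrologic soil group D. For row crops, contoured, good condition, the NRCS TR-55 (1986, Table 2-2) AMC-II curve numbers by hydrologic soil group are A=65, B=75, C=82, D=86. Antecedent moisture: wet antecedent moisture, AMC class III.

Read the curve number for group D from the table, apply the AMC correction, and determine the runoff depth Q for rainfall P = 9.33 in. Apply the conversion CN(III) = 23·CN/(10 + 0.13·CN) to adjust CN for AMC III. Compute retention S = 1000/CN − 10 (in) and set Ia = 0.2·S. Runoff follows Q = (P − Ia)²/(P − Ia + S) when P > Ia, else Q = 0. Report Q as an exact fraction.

NRCS table: row crops, contoured, good condition, soil group D → CN(II) = 86
CN(III) from CN(II)=86: (23·86)/(10 + 0.13·86) = 98900/1059 ≈ 93.390
Retention S: 1000/CN − 10 with CN=93.390 → S = 700/989 ≈ 0.708 in
Ia = 0.2·(700/989) = 140/989 in ≈ 0.142 in
P − Ia = 9.330 − 0.142 = 908737/98900 ≈ 9.188 in (> 0, runoff occurs)
Q: (908737/98900)² ÷ (978737/98900) = 825802935169/96797089300 in (≈ 8.531 in)

Q = 825802935169/96797089300 in ≈ 8.531 in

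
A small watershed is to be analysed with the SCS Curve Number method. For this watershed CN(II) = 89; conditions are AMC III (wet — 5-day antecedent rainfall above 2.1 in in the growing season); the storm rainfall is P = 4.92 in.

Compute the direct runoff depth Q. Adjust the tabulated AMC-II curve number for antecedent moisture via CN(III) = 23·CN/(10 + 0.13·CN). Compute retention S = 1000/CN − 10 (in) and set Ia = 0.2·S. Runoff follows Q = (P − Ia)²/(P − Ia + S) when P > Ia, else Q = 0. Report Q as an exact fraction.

Wet (AMC III): CN(III) = 23·89/(10 + 0.13·89) = 2047/(2157/100) = 204700/2157 ≈ 94.900
S = 1000/(204700/2157) − 10 = 1100/2047 in ≈ 0.537 in
Ia = 0.2S: 0.2·0.537 = 0.107 in (exactly 220/2047)
Excess rainfall: 4.920 − 0.107 = 4.813 in; P > Ia so Q > 0
Q: (246281/51175)² ÷ (273781/51175) = 60654330961/14010742675 in (≈ 4.329 in)

Q = 60654330961/14010742675 in ≈ 4.329 in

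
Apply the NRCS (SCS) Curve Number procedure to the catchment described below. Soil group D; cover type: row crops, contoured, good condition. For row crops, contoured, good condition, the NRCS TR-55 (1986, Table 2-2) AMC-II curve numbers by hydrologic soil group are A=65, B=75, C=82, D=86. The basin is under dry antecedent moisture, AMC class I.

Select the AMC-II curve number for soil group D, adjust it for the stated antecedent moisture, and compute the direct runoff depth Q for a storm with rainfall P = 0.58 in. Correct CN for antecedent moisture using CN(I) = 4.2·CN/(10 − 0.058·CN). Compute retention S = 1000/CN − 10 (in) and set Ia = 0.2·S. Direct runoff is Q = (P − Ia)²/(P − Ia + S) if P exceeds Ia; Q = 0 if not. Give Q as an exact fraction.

NRCS table: row crops, contoured, good condition, soil group D → CN(II) = 86
Dry (AMC I): CN(I) = 4.2·86/(10 − 0.058·86) = (1806/5)/(1253/250) = 12900/179 ≈ 72.067
Max retention: S = 1000/(12900/179) − 10 = 500/129 in (≈ 3.876 in)
Ia = 0.2·(500/129) = 100/129 in ≈ 0.775 in
P = 0.580 ≤ Ia = 0.775 in: entire storm abstracted, Q = 0.

Q = 0 in ≈ 0.000 in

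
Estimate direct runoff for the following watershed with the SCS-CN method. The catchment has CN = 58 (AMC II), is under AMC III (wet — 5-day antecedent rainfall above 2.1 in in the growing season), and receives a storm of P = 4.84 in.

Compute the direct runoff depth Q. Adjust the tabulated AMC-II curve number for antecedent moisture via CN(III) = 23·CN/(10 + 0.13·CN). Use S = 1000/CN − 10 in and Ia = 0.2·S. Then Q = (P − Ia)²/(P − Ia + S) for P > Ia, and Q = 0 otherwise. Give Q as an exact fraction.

Q = 4929022849/2046139225 in ≈ 2.409 in

Wet (AMC III): CN(III) = 23·58/(10 + 0.13·58) = 1334/(877/50) = 66700/877 ≈ 76.055
Max retention: S = 1000/(66700/877) − 10 = 2100/667 in (≈ 3.148 in)
Initial abstraction Ia = S/5 = (2100/667)/5 = 420/667 ≈ 0.630 in
P − Ia = 4.840 − 0.630 = 70207/16675 ≈ 4.210 in (> 0, runoff occurs)
Q = (70207/16675)²/((70207/16675) + 2100/667) = (4929022849/278055625)/(122707/16675) = 4929022849/2046139225 in ≈ 2.409 in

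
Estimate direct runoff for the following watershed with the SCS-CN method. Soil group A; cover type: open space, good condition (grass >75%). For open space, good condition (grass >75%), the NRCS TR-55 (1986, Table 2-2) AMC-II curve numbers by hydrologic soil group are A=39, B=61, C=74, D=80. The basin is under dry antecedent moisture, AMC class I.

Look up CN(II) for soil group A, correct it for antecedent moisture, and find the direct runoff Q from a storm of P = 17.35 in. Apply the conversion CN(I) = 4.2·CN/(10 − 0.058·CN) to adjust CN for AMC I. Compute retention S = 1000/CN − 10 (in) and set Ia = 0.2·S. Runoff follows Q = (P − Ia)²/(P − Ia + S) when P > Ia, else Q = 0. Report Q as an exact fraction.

Q = 26306569249/12648521340 in ≈ 2.080 in

NRCS table: open space, good condition (grass >75%), soil group A → CN(II) = 39
Dry (AMC I): CN(I) = 4.2·39/(10 − 0.058·39) = (819/5)/(3869/500) = 81900/3869 ≈ 21.168
Max retention: S = 1000/(81900/3869) − 10 = 30500/819 in (≈ 37.241 in)
Initial abstraction Ia = S/5 = (30500/819)/5 = 6100/819 ≈ 7.448 in
Since P=17.350 > Ia=7.448: effective rainfall P−Ia = 162193/16380 in
Q: (162193/16380)² ÷ (772193/16380) = 26306569249/12648521340 in (≈ 2.080 in)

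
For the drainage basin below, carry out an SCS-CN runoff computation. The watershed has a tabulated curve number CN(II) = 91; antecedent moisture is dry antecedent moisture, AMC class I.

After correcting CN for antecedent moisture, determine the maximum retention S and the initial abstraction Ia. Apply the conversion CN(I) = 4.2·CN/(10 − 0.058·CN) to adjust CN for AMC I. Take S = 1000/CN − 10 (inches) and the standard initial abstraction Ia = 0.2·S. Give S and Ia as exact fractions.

Adjust CN=91 to AMC I: 4.2·91/(10 − 0.058·91) → (1911/5) ÷ (2361/500) = 63700/787 ≈ 80.940
Max retention: S = 1000/(63700/787) − 10 = 1500/637 in (≈ 2.355 in)
Ia = 0.2S: 0.2·2.355 = 0.471 in (exactly 300/637)

S = 1500/637 in ≈ 2.355 in; Ia = 300/637 in ≈ 0.471 in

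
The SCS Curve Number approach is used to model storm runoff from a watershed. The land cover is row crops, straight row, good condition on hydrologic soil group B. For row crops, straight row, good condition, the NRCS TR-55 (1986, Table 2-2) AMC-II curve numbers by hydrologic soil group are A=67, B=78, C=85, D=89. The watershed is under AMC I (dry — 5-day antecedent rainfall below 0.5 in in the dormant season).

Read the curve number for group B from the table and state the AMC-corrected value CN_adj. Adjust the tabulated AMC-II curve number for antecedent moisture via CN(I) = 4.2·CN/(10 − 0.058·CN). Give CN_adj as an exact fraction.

NRCS table: row crops, straight row, good condition, soil group B → CN(II) = 78
Dry (AMC I): CN(I) = 4.2·78/(10 − 0.058·78) = (1638/5)/(1369/250) = 81900/1369 ≈ 59.825

CN_adj = 81900/1369 ≈ 59.825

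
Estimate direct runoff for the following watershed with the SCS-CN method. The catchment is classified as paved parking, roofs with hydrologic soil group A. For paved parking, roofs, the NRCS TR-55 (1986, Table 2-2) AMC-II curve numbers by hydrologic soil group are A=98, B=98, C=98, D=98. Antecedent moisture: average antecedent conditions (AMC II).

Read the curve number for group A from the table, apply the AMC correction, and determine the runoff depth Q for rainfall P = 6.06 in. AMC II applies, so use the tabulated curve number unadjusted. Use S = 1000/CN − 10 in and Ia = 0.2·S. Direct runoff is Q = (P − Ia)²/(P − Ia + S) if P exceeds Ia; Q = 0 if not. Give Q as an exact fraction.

Q = 217474009/37355150 in ≈ 5.822 in

NRCS table: paved parking, roofs, soil group A → CN(II) = 98
CN(II) = 98; AMC II needs no correction.
Retention S: 1000/CN − 10 with CN=98.000 → S = 10/49 ≈ 0.204 in
Initial abstraction Ia = S/5 = (10/49)/5 = 2/49 ≈ 0.041 in
P − Ia = 6.060 − 0.041 = 14747/2450 ≈ 6.019 in (> 0, runoff occurs)
Q = (14747/2450)²/((14747/2450) + 10/49) = (217474009/6002500)/(15247/2450) = 217474009/37355150 in ≈ 5.822 in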